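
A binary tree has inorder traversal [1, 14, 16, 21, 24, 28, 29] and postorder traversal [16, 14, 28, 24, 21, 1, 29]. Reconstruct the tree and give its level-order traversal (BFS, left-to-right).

Inorder:   [1, 14, 16, 21, 24, 28, 29]
Postorder: [16, 14, 28, 24, 21, 1, 29]
Algorithm: postorder visits root last, so walk postorder right-to-left;
each value is the root of the current inorder slice — split it at that
value, recurse on the right subtree first, then the left.
Recursive splits:
  root=29; inorder splits into left=[1, 14, 16, 21, 24, 28], right=[]
  root=1; inorder splits into left=[], right=[14, 16, 21, 24, 28]
  root=21; inorder splits into left=[14, 16], right=[24, 28]
  root=24; inorder splits into left=[], right=[28]
  root=28; inorder splits into left=[], right=[]
  root=14; inorder splits into left=[], right=[16]
  root=16; inorder splits into left=[], right=[]
Reconstructed level-order: [29, 1, 21, 14, 24, 16, 28]


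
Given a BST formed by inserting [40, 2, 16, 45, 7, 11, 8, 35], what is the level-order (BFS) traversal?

Tree insertion order: [40, 2, 16, 45, 7, 11, 8, 35]
Tree (level-order array): [40, 2, 45, None, 16, None, None, 7, 35, None, 11, None, None, 8]
BFS from the root, enqueuing left then right child of each popped node:
  queue [40] -> pop 40, enqueue [2, 45], visited so far: [40]
  queue [2, 45] -> pop 2, enqueue [16], visited so far: [40, 2]
  queue [45, 16] -> pop 45, enqueue [none], visited so far: [40, 2, 45]
  queue [16] -> pop 16, enqueue [7, 35], visited so far: [40, 2, 45, 16]
  queue [7, 35] -> pop 7, enqueue [11], visited so far: [40, 2, 45, 16, 7]
  queue [35, 11] -> pop 35, enqueue [none], visited so far: [40, 2, 45, 16, 7, 35]
  queue [11] -> pop 11, enqueue [8], visited so far: [40, 2, 45, 16, 7, 35, 11]
  queue [8] -> pop 8, enqueue [none], visited so far: [40, 2, 45, 16, 7, 35, 11, 8]
Result: [40, 2, 45, 16, 7, 35, 11, 8]


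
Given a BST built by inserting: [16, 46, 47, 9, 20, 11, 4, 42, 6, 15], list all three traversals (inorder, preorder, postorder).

Tree insertion order: [16, 46, 47, 9, 20, 11, 4, 42, 6, 15]
Tree (level-order array): [16, 9, 46, 4, 11, 20, 47, None, 6, None, 15, None, 42]
Inorder (L, root, R): [4, 6, 9, 11, 15, 16, 20, 42, 46, 47]
Preorder (root, L, R): [16, 9, 4, 6, 11, 15, 46, 20, 42, 47]
Postorder (L, R, root): [6, 4, 15, 11, 9, 42, 20, 47, 46, 16]


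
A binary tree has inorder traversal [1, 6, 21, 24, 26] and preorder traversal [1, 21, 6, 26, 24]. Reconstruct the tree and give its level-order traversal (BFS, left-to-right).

Inorder:  [1, 6, 21, 24, 26]
Preorder: [1, 21, 6, 26, 24]
Algorithm: preorder visits root first, so consume preorder in order;
for each root, split the current inorder slice at that value into
left-subtree inorder and right-subtree inorder, then recurse.
Recursive splits:
  root=1; inorder splits into left=[], right=[6, 21, 24, 26]
  root=21; inorder splits into left=[6], right=[24, 26]
  root=6; inorder splits into left=[], right=[]
  root=26; inorder splits into left=[24], right=[]
  root=24; inorder splits into left=[], right=[]
Reconstructed level-order: [1, 21, 6, 26, 24]


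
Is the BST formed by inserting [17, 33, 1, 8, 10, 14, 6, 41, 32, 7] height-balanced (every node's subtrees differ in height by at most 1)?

Tree (level-order array): [17, 1, 33, None, 8, 32, 41, 6, 10, None, None, None, None, None, 7, None, 14]
Definition: a tree is height-balanced if, at every node, |h(left) - h(right)| <= 1 (empty subtree has height -1).
Bottom-up per-node check:
  node 7: h_left=-1, h_right=-1, diff=0 [OK], height=0
  node 6: h_left=-1, h_right=0, diff=1 [OK], height=1
  node 14: h_left=-1, h_right=-1, diff=0 [OK], height=0
  node 10: h_left=-1, h_right=0, diff=1 [OK], height=1
  node 8: h_left=1, h_right=1, diff=0 [OK], height=2
  node 1: h_left=-1, h_right=2, diff=3 [FAIL (|-1-2|=3 > 1)], height=3
  node 32: h_left=-1, h_right=-1, diff=0 [OK], height=0
  node 41: h_left=-1, h_right=-1, diff=0 [OK], height=0
  node 33: h_left=0, h_right=0, diff=0 [OK], height=1
  node 17: h_left=3, h_right=1, diff=2 [FAIL (|3-1|=2 > 1)], height=4
Node 1 violates the condition: |-1 - 2| = 3 > 1.
Result: Not balanced


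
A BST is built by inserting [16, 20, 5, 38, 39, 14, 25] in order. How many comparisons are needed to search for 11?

Search path for 11: 16 -> 5 -> 14
Found: False
Comparisons: 3


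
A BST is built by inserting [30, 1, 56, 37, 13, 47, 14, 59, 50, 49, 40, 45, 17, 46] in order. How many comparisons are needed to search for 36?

Search path for 36: 30 -> 56 -> 37
Found: False
Comparisons: 3


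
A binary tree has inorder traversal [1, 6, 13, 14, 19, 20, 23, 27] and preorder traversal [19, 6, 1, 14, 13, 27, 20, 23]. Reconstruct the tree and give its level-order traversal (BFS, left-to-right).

Inorder:  [1, 6, 13, 14, 19, 20, 23, 27]
Preorder: [19, 6, 1, 14, 13, 27, 20, 23]
Algorithm: preorder visits root first, so consume preorder in order;
for each root, split the current inorder slice at that value into
left-subtree inorder and right-subtree inorder, then recurse.
Recursive splits:
  root=19; inorder splits into left=[1, 6, 13, 14], right=[20, 23, 27]
  root=6; inorder splits into left=[1], right=[13, 14]
  root=1; inorder splits into left=[], right=[]
  root=14; inorder splits into left=[13], right=[]
  root=13; inorder splits into left=[], right=[]
  root=27; inorder splits into left=[20, 23], right=[]
  root=20; inorder splits into left=[], right=[23]
  root=23; inorder splits into left=[], right=[]
Reconstructed level-order: [19, 6, 27, 1, 14, 20, 13, 23]


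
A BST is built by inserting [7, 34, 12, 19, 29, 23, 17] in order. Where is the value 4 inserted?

Starting tree (level order): [7, None, 34, 12, None, None, 19, 17, 29, None, None, 23]
Insertion path: 7
Result: insert 4 as left child of 7
Final tree (level order): [7, 4, 34, None, None, 12, None, None, 19, 17, 29, None, None, 23]


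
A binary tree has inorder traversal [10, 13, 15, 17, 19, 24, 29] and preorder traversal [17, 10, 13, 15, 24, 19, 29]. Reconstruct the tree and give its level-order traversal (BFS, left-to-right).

Inorder:  [10, 13, 15, 17, 19, 24, 29]
Preorder: [17, 10, 13, 15, 24, 19, 29]
Algorithm: preorder visits root first, so consume preorder in order;
for each root, split the current inorder slice at that value into
left-subtree inorder and right-subtree inorder, then recurse.
Recursive splits:
  root=17; inorder splits into left=[10, 13, 15], right=[19, 24, 29]
  root=10; inorder splits into left=[], right=[13, 15]
  root=13; inorder splits into left=[], right=[15]
  root=15; inorder splits into left=[], right=[]
  root=24; inorder splits into left=[19], right=[29]
  root=19; inorder splits into left=[], right=[]
  root=29; inorder splits into left=[], right=[]
Reconstructed level-order: [17, 10, 24, 13, 19, 29, 15]


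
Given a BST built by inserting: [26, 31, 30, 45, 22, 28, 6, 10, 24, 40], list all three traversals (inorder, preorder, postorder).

Tree insertion order: [26, 31, 30, 45, 22, 28, 6, 10, 24, 40]
Tree (level-order array): [26, 22, 31, 6, 24, 30, 45, None, 10, None, None, 28, None, 40]
Inorder (L, root, R): [6, 10, 22, 24, 26, 28, 30, 31, 40, 45]
Preorder (root, L, R): [26, 22, 6, 10, 24, 31, 30, 28, 45, 40]
Postorder (L, R, root): [10, 6, 24, 22, 28, 30, 40, 45, 31, 26]


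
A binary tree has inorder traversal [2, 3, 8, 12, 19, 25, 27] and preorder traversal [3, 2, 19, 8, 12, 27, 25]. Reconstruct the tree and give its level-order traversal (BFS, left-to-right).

Inorder:  [2, 3, 8, 12, 19, 25, 27]
Preorder: [3, 2, 19, 8, 12, 27, 25]
Algorithm: preorder visits root first, so consume preorder in order;
for each root, split the current inorder slice at that value into
left-subtree inorder and right-subtree inorder, then recurse.
Recursive splits:
  root=3; inorder splits into left=[2], right=[8, 12, 19, 25, 27]
  root=2; inorder splits into left=[], right=[]
  root=19; inorder splits into left=[8, 12], right=[25, 27]
  root=8; inorder splits into left=[], right=[12]
  root=12; inorder splits into left=[], right=[]
  root=27; inorder splits into left=[25], right=[]
  root=25; inorder splits into left=[], right=[]
Reconstructed level-order: [3, 2, 19, 8, 27, 12, 25]


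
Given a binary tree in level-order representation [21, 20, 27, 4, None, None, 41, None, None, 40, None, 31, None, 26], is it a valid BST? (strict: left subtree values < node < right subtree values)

Level-order array: [21, 20, 27, 4, None, None, 41, None, None, 40, None, 31, None, 26]
Validate using subtree bounds (lo, hi): at each node, require lo < value < hi,
then recurse left with hi=value and right with lo=value.
Preorder trace (stopping at first violation):
  at node 21 with bounds (-inf, +inf): OK
  at node 20 with bounds (-inf, 21): OK
  at node 4 with bounds (-inf, 20): OK
  at node 27 with bounds (21, +inf): OK
  at node 41 with bounds (27, +inf): OK
  at node 40 with bounds (27, 41): OK
  at node 31 with bounds (27, 40): OK
  at node 26 with bounds (27, 31): VIOLATION
Node 26 violates its bound: not (27 < 26 < 31).
Result: Not a valid BST


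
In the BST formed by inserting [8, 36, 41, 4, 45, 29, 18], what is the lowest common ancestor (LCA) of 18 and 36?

Tree insertion order: [8, 36, 41, 4, 45, 29, 18]
Tree (level-order array): [8, 4, 36, None, None, 29, 41, 18, None, None, 45]
In a BST, the LCA of p=18, q=36 is the first node v on the
root-to-leaf path with p <= v <= q (go left if both < v, right if both > v).
Walk from root:
  at 8: both 18 and 36 > 8, go right
  at 36: 18 <= 36 <= 36, this is the LCA
LCA = 36


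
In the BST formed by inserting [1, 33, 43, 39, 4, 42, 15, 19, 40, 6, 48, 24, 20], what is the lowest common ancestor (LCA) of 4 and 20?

Tree insertion order: [1, 33, 43, 39, 4, 42, 15, 19, 40, 6, 48, 24, 20]
Tree (level-order array): [1, None, 33, 4, 43, None, 15, 39, 48, 6, 19, None, 42, None, None, None, None, None, 24, 40, None, 20]
In a BST, the LCA of p=4, q=20 is the first node v on the
root-to-leaf path with p <= v <= q (go left if both < v, right if both > v).
Walk from root:
  at 1: both 4 and 20 > 1, go right
  at 33: both 4 and 20 < 33, go left
  at 4: 4 <= 4 <= 20, this is the LCA
LCA = 4


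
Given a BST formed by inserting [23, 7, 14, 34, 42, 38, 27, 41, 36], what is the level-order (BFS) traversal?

Tree insertion order: [23, 7, 14, 34, 42, 38, 27, 41, 36]
Tree (level-order array): [23, 7, 34, None, 14, 27, 42, None, None, None, None, 38, None, 36, 41]
BFS from the root, enqueuing left then right child of each popped node:
  queue [23] -> pop 23, enqueue [7, 34], visited so far: [23]
  queue [7, 34] -> pop 7, enqueue [14], visited so far: [23, 7]
  queue [34, 14] -> pop 34, enqueue [27, 42], visited so far: [23, 7, 34]
  queue [14, 27, 42] -> pop 14, enqueue [none], visited so far: [23, 7, 34, 14]
  queue [27, 42] -> pop 27, enqueue [none], visited so far: [23, 7, 34, 14, 27]
  queue [42] -> pop 42, enqueue [38], visited so far: [23, 7, 34, 14, 27, 42]
  queue [38] -> pop 38, enqueue [36, 41], visited so far: [23, 7, 34, 14, 27, 42, 38]
  queue [36, 41] -> pop 36, enqueue [none], visited so far: [23, 7, 34, 14, 27, 42, 38, 36]
  queue [41] -> pop 41, enqueue [none], visited so far: [23, 7, 34, 14, 27, 42, 38, 36, 41]
Result: [23, 7, 34, 14, 27, 42, 38, 36, 41]


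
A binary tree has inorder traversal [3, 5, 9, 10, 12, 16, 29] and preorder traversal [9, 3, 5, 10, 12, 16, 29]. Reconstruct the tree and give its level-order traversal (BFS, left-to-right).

Inorder:  [3, 5, 9, 10, 12, 16, 29]
Preorder: [9, 3, 5, 10, 12, 16, 29]
Algorithm: preorder visits root first, so consume preorder in order;
for each root, split the current inorder slice at that value into
left-subtree inorder and right-subtree inorder, then recurse.
Recursive splits:
  root=9; inorder splits into left=[3, 5], right=[10, 12, 16, 29]
  root=3; inorder splits into left=[], right=[5]
  root=5; inorder splits into left=[], right=[]
  root=10; inorder splits into left=[], right=[12, 16, 29]
  root=12; inorder splits into left=[], right=[16, 29]
  root=16; inorder splits into left=[], right=[29]
  root=29; inorder splits into left=[], right=[]
Reconstructed level-order: [9, 3, 10, 5, 12, 16, 29]


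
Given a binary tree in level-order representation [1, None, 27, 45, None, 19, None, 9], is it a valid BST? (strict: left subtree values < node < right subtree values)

Level-order array: [1, None, 27, 45, None, 19, None, 9]
Validate using subtree bounds (lo, hi): at each node, require lo < value < hi,
then recurse left with hi=value and right with lo=value.
Preorder trace (stopping at first violation):
  at node 1 with bounds (-inf, +inf): OK
  at node 27 with bounds (1, +inf): OK
  at node 45 with bounds (1, 27): VIOLATION
Node 45 violates its bound: not (1 < 45 < 27).
Result: Not a valid BST


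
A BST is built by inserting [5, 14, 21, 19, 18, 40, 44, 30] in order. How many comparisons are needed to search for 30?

Search path for 30: 5 -> 14 -> 21 -> 40 -> 30
Found: True
Comparisons: 5


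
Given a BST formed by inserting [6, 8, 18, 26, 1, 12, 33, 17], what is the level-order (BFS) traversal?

Tree insertion order: [6, 8, 18, 26, 1, 12, 33, 17]
Tree (level-order array): [6, 1, 8, None, None, None, 18, 12, 26, None, 17, None, 33]
BFS from the root, enqueuing left then right child of each popped node:
  queue [6] -> pop 6, enqueue [1, 8], visited so far: [6]
  queue [1, 8] -> pop 1, enqueue [none], visited so far: [6, 1]
  queue [8] -> pop 8, enqueue [18], visited so far: [6, 1, 8]
  queue [18] -> pop 18, enqueue [12, 26], visited so far: [6, 1, 8, 18]
  queue [12, 26] -> pop 12, enqueue [17], visited so far: [6, 1, 8, 18, 12]
  queue [26, 17] -> pop 26, enqueue [33], visited so far: [6, 1, 8, 18, 12, 26]
  queue [17, 33] -> pop 17, enqueue [none], visited so far: [6, 1, 8, 18, 12, 26, 17]
  queue [33] -> pop 33, enqueue [none], visited so far: [6, 1, 8, 18, 12, 26, 17, 33]
Result: [6, 1, 8, 18, 12, 26, 17, 33]


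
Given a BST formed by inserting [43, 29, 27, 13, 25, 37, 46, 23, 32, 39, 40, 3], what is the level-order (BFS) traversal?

Tree insertion order: [43, 29, 27, 13, 25, 37, 46, 23, 32, 39, 40, 3]
Tree (level-order array): [43, 29, 46, 27, 37, None, None, 13, None, 32, 39, 3, 25, None, None, None, 40, None, None, 23]
BFS from the root, enqueuing left then right child of each popped node:
  queue [43] -> pop 43, enqueue [29, 46], visited so far: [43]
  queue [29, 46] -> pop 29, enqueue [27, 37], visited so far: [43, 29]
  queue [46, 27, 37] -> pop 46, enqueue [none], visited so far: [43, 29, 46]
  queue [27, 37] -> pop 27, enqueue [13], visited so far: [43, 29, 46, 27]
  queue [37, 13] -> pop 37, enqueue [32, 39], visited so far: [43, 29, 46, 27, 37]
  queue [13, 32, 39] -> pop 13, enqueue [3, 25], visited so far: [43, 29, 46, 27, 37, 13]
  queue [32, 39, 3, 25] -> pop 32, enqueue [none], visited so far: [43, 29, 46, 27, 37, 13, 32]
  queue [39, 3, 25] -> pop 39, enqueue [40], visited so far: [43, 29, 46, 27, 37, 13, 32, 39]
  queue [3, 25, 40] -> pop 3, enqueue [none], visited so far: [43, 29, 46, 27, 37, 13, 32, 39, 3]
  queue [25, 40] -> pop 25, enqueue [23], visited so far: [43, 29, 46, 27, 37, 13, 32, 39, 3, 25]
  queue [40, 23] -> pop 40, enqueue [none], visited so far: [43, 29, 46, 27, 37, 13, 32, 39, 3, 25, 40]
  queue [23] -> pop 23, enqueue [none], visited so far: [43, 29, 46, 27, 37, 13, 32, 39, 3, 25, 40, 23]
Result: [43, 29, 46, 27, 37, 13, 32, 39, 3, 25, 40, 23]


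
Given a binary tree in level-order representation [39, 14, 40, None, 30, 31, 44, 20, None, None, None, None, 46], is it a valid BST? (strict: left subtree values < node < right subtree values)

Level-order array: [39, 14, 40, None, 30, 31, 44, 20, None, None, None, None, 46]
Validate using subtree bounds (lo, hi): at each node, require lo < value < hi,
then recurse left with hi=value and right with lo=value.
Preorder trace (stopping at first violation):
  at node 39 with bounds (-inf, +inf): OK
  at node 14 with bounds (-inf, 39): OK
  at node 30 with bounds (14, 39): OK
  at node 20 with bounds (14, 30): OK
  at node 40 with bounds (39, +inf): OK
  at node 31 with bounds (39, 40): VIOLATION
Node 31 violates its bound: not (39 < 31 < 40).
Result: Not a valid BST


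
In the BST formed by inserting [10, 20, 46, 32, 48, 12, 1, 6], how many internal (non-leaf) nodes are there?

Tree built from: [10, 20, 46, 32, 48, 12, 1, 6]
Tree (level-order array): [10, 1, 20, None, 6, 12, 46, None, None, None, None, 32, 48]
Rule: An internal node has at least one child.
Per-node child counts:
  node 10: 2 child(ren)
  node 1: 1 child(ren)
  node 6: 0 child(ren)
  node 20: 2 child(ren)
  node 12: 0 child(ren)
  node 46: 2 child(ren)
  node 32: 0 child(ren)
  node 48: 0 child(ren)
Matching nodes: [10, 1, 20, 46]
Count of internal (non-leaf) nodes: 4


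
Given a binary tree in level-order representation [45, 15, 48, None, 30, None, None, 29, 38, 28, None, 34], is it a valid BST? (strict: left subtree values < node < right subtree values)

Level-order array: [45, 15, 48, None, 30, None, None, 29, 38, 28, None, 34]
Validate using subtree bounds (lo, hi): at each node, require lo < value < hi,
then recurse left with hi=value and right with lo=value.
Preorder trace (stopping at first violation):
  at node 45 with bounds (-inf, +inf): OK
  at node 15 with bounds (-inf, 45): OK
  at node 30 with bounds (15, 45): OK
  at node 29 with bounds (15, 30): OK
  at node 28 with bounds (15, 29): OK
  at node 38 with bounds (30, 45): OK
  at node 34 with bounds (30, 38): OK
  at node 48 with bounds (45, +inf): OK
No violation found at any node.
Result: Valid BST


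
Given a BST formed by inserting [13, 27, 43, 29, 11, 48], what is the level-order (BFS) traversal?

Tree insertion order: [13, 27, 43, 29, 11, 48]
Tree (level-order array): [13, 11, 27, None, None, None, 43, 29, 48]
BFS from the root, enqueuing left then right child of each popped node:
  queue [13] -> pop 13, enqueue [11, 27], visited so far: [13]
  queue [11, 27] -> pop 11, enqueue [none], visited so far: [13, 11]
  queue [27] -> pop 27, enqueue [43], visited so far: [13, 11, 27]
  queue [43] -> pop 43, enqueue [29, 48], visited so far: [13, 11, 27, 43]
  queue [29, 48] -> pop 29, enqueue [none], visited so far: [13, 11, 27, 43, 29]
  queue [48] -> pop 48, enqueue [none], visited so far: [13, 11, 27, 43, 29, 48]
Result: [13, 11, 27, 43, 29, 48]


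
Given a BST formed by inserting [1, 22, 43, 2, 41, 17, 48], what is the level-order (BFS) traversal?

Tree insertion order: [1, 22, 43, 2, 41, 17, 48]
Tree (level-order array): [1, None, 22, 2, 43, None, 17, 41, 48]
BFS from the root, enqueuing left then right child of each popped node:
  queue [1] -> pop 1, enqueue [22], visited so far: [1]
  queue [22] -> pop 22, enqueue [2, 43], visited so far: [1, 22]
  queue [2, 43] -> pop 2, enqueue [17], visited so far: [1, 22, 2]
  queue [43, 17] -> pop 43, enqueue [41, 48], visited so far: [1, 22, 2, 43]
  queue [17, 41, 48] -> pop 17, enqueue [none], visited so far: [1, 22, 2, 43, 17]
  queue [41, 48] -> pop 41, enqueue [none], visited so far: [1, 22, 2, 43, 17, 41]
  queue [48] -> pop 48, enqueue [none], visited so far: [1, 22, 2, 43, 17, 41, 48]
Result: [1, 22, 2, 43, 17, 41, 48]


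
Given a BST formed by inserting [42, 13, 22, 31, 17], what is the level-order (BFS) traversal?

Tree insertion order: [42, 13, 22, 31, 17]
Tree (level-order array): [42, 13, None, None, 22, 17, 31]
BFS from the root, enqueuing left then right child of each popped node:
  queue [42] -> pop 42, enqueue [13], visited so far: [42]
  queue [13] -> pop 13, enqueue [22], visited so far: [42, 13]
  queue [22] -> pop 22, enqueue [17, 31], visited so far: [42, 13, 22]
  queue [17, 31] -> pop 17, enqueue [none], visited so far: [42, 13, 22, 17]
  queue [31] -> pop 31, enqueue [none], visited so far: [42, 13, 22, 17, 31]
Result: [42, 13, 22, 17, 31]


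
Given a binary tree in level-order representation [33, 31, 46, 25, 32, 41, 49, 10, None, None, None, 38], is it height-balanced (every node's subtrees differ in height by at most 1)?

Tree (level-order array): [33, 31, 46, 25, 32, 41, 49, 10, None, None, None, 38]
Definition: a tree is height-balanced if, at every node, |h(left) - h(right)| <= 1 (empty subtree has height -1).
Bottom-up per-node check:
  node 10: h_left=-1, h_right=-1, diff=0 [OK], height=0
  node 25: h_left=0, h_right=-1, diff=1 [OK], height=1
  node 32: h_left=-1, h_right=-1, diff=0 [OK], height=0
  node 31: h_left=1, h_right=0, diff=1 [OK], height=2
  node 38: h_left=-1, h_right=-1, diff=0 [OK], height=0
  node 41: h_left=0, h_right=-1, diff=1 [OK], height=1
  node 49: h_left=-1, h_right=-1, diff=0 [OK], height=0
  node 46: h_left=1, h_right=0, diff=1 [OK], height=2
  node 33: h_left=2, h_right=2, diff=0 [OK], height=3
All nodes satisfy the balance condition.
Result: Balanced


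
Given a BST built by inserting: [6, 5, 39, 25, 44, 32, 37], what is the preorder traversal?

Tree insertion order: [6, 5, 39, 25, 44, 32, 37]
Tree (level-order array): [6, 5, 39, None, None, 25, 44, None, 32, None, None, None, 37]
Preorder traversal: [6, 5, 39, 25, 32, 37, 44]


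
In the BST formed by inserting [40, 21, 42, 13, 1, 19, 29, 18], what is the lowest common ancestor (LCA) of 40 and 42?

Tree insertion order: [40, 21, 42, 13, 1, 19, 29, 18]
Tree (level-order array): [40, 21, 42, 13, 29, None, None, 1, 19, None, None, None, None, 18]
In a BST, the LCA of p=40, q=42 is the first node v on the
root-to-leaf path with p <= v <= q (go left if both < v, right if both > v).
Walk from root:
  at 40: 40 <= 40 <= 42, this is the LCA
LCA = 40


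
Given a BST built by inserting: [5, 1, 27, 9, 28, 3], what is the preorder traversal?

Tree insertion order: [5, 1, 27, 9, 28, 3]
Tree (level-order array): [5, 1, 27, None, 3, 9, 28]
Preorder traversal: [5, 1, 3, 27, 9, 28]


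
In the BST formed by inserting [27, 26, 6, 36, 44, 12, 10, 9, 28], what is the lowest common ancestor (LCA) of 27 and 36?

Tree insertion order: [27, 26, 6, 36, 44, 12, 10, 9, 28]
Tree (level-order array): [27, 26, 36, 6, None, 28, 44, None, 12, None, None, None, None, 10, None, 9]
In a BST, the LCA of p=27, q=36 is the first node v on the
root-to-leaf path with p <= v <= q (go left if both < v, right if both > v).
Walk from root:
  at 27: 27 <= 27 <= 36, this is the LCA
LCA = 27


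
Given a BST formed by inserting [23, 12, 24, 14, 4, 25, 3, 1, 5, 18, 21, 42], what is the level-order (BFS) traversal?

Tree insertion order: [23, 12, 24, 14, 4, 25, 3, 1, 5, 18, 21, 42]
Tree (level-order array): [23, 12, 24, 4, 14, None, 25, 3, 5, None, 18, None, 42, 1, None, None, None, None, 21]
BFS from the root, enqueuing left then right child of each popped node:
  queue [23] -> pop 23, enqueue [12, 24], visited so far: [23]
  queue [12, 24] -> pop 12, enqueue [4, 14], visited so far: [23, 12]
  queue [24, 4, 14] -> pop 24, enqueue [25], visited so far: [23, 12, 24]
  queue [4, 14, 25] -> pop 4, enqueue [3, 5], visited so far: [23, 12, 24, 4]
  queue [14, 25, 3, 5] -> pop 14, enqueue [18], visited so far: [23, 12, 24, 4, 14]
  queue [25, 3, 5, 18] -> pop 25, enqueue [42], visited so far: [23, 12, 24, 4, 14, 25]
  queue [3, 5, 18, 42] -> pop 3, enqueue [1], visited so far: [23, 12, 24, 4, 14, 25, 3]
  queue [5, 18, 42, 1] -> pop 5, enqueue [none], visited so far: [23, 12, 24, 4, 14, 25, 3, 5]
  queue [18, 42, 1] -> pop 18, enqueue [21], visited so far: [23, 12, 24, 4, 14, 25, 3, 5, 18]
  queue [42, 1, 21] -> pop 42, enqueue [none], visited so far: [23, 12, 24, 4, 14, 25, 3, 5, 18, 42]
  queue [1, 21] -> pop 1, enqueue [none], visited so far: [23, 12, 24, 4, 14, 25, 3, 5, 18, 42, 1]
  queue [21] -> pop 21, enqueue [none], visited so far: [23, 12, 24, 4, 14, 25, 3, 5, 18, 42, 1, 21]
Result: [23, 12, 24, 4, 14, 25, 3, 5, 18, 42, 1, 21]


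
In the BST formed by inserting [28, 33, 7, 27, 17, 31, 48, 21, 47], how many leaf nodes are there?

Tree built from: [28, 33, 7, 27, 17, 31, 48, 21, 47]
Tree (level-order array): [28, 7, 33, None, 27, 31, 48, 17, None, None, None, 47, None, None, 21]
Rule: A leaf has 0 children.
Per-node child counts:
  node 28: 2 child(ren)
  node 7: 1 child(ren)
  node 27: 1 child(ren)
  node 17: 1 child(ren)
  node 21: 0 child(ren)
  node 33: 2 child(ren)
  node 31: 0 child(ren)
  node 48: 1 child(ren)
  node 47: 0 child(ren)
Matching nodes: [21, 31, 47]
Count of leaf nodes: 3


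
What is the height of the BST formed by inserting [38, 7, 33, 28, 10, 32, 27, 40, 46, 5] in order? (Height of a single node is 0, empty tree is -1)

Insertion order: [38, 7, 33, 28, 10, 32, 27, 40, 46, 5]
Tree (level-order array): [38, 7, 40, 5, 33, None, 46, None, None, 28, None, None, None, 10, 32, None, 27]
Compute height bottom-up (empty subtree = -1):
  height(5) = 1 + max(-1, -1) = 0
  height(27) = 1 + max(-1, -1) = 0
  height(10) = 1 + max(-1, 0) = 1
  height(32) = 1 + max(-1, -1) = 0
  height(28) = 1 + max(1, 0) = 2
  height(33) = 1 + max(2, -1) = 3
  height(7) = 1 + max(0, 3) = 4
  height(46) = 1 + max(-1, -1) = 0
  height(40) = 1 + max(-1, 0) = 1
  height(38) = 1 + max(4, 1) = 5
Height = 5


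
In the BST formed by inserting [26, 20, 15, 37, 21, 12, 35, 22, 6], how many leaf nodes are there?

Tree built from: [26, 20, 15, 37, 21, 12, 35, 22, 6]
Tree (level-order array): [26, 20, 37, 15, 21, 35, None, 12, None, None, 22, None, None, 6]
Rule: A leaf has 0 children.
Per-node child counts:
  node 26: 2 child(ren)
  node 20: 2 child(ren)
  node 15: 1 child(ren)
  node 12: 1 child(ren)
  node 6: 0 child(ren)
  node 21: 1 child(ren)
  node 22: 0 child(ren)
  node 37: 1 child(ren)
  node 35: 0 child(ren)
Matching nodes: [6, 22, 35]
Count of leaf nodes: 3


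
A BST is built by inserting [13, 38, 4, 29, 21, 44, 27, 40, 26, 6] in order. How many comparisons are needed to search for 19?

Search path for 19: 13 -> 38 -> 29 -> 21
Found: False
Comparisons: 4


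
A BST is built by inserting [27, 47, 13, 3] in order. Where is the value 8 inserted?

Starting tree (level order): [27, 13, 47, 3]
Insertion path: 27 -> 13 -> 3
Result: insert 8 as right child of 3
Final tree (level order): [27, 13, 47, 3, None, None, None, None, 8]


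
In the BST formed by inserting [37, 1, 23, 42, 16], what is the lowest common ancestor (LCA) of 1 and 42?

Tree insertion order: [37, 1, 23, 42, 16]
Tree (level-order array): [37, 1, 42, None, 23, None, None, 16]
In a BST, the LCA of p=1, q=42 is the first node v on the
root-to-leaf path with p <= v <= q (go left if both < v, right if both > v).
Walk from root:
  at 37: 1 <= 37 <= 42, this is the LCA
LCA = 37


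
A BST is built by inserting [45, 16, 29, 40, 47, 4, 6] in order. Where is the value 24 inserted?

Starting tree (level order): [45, 16, 47, 4, 29, None, None, None, 6, None, 40]
Insertion path: 45 -> 16 -> 29
Result: insert 24 as left child of 29
Final tree (level order): [45, 16, 47, 4, 29, None, None, None, 6, 24, 40]


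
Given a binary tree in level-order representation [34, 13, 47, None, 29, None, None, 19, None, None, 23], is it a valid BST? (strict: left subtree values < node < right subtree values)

Level-order array: [34, 13, 47, None, 29, None, None, 19, None, None, 23]
Validate using subtree bounds (lo, hi): at each node, require lo < value < hi,
then recurse left with hi=value and right with lo=value.
Preorder trace (stopping at first violation):
  at node 34 with bounds (-inf, +inf): OK
  at node 13 with bounds (-inf, 34): OK
  at node 29 with bounds (13, 34): OK
  at node 19 with bounds (13, 29): OK
  at node 23 with bounds (19, 29): OK
  at node 47 with bounds (34, +inf): OK
No violation found at any node.
Result: Valid BST


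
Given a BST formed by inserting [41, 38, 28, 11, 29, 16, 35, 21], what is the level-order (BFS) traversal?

Tree insertion order: [41, 38, 28, 11, 29, 16, 35, 21]
Tree (level-order array): [41, 38, None, 28, None, 11, 29, None, 16, None, 35, None, 21]
BFS from the root, enqueuing left then right child of each popped node:
  queue [41] -> pop 41, enqueue [38], visited so far: [41]
  queue [38] -> pop 38, enqueue [28], visited so far: [41, 38]
  queue [28] -> pop 28, enqueue [11, 29], visited so far: [41, 38, 28]
  queue [11, 29] -> pop 11, enqueue [16], visited so far: [41, 38, 28, 11]
  queue [29, 16] -> pop 29, enqueue [35], visited so far: [41, 38, 28, 11, 29]
  queue [16, 35] -> pop 16, enqueue [21], visited so far: [41, 38, 28, 11, 29, 16]
  queue [35, 21] -> pop 35, enqueue [none], visited so far: [41, 38, 28, 11, 29, 16, 35]
  queue [21] -> pop 21, enqueue [none], visited so far: [41, 38, 28, 11, 29, 16, 35, 21]
Result: [41, 38, 28, 11, 29, 16, 35, 21]


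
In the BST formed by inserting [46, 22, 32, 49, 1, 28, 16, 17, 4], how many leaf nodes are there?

Tree built from: [46, 22, 32, 49, 1, 28, 16, 17, 4]
Tree (level-order array): [46, 22, 49, 1, 32, None, None, None, 16, 28, None, 4, 17]
Rule: A leaf has 0 children.
Per-node child counts:
  node 46: 2 child(ren)
  node 22: 2 child(ren)
  node 1: 1 child(ren)
  node 16: 2 child(ren)
  node 4: 0 child(ren)
  node 17: 0 child(ren)
  node 32: 1 child(ren)
  node 28: 0 child(ren)
  node 49: 0 child(ren)
Matching nodes: [4, 17, 28, 49]
Count of leaf nodes: 4


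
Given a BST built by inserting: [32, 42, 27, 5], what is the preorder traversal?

Tree insertion order: [32, 42, 27, 5]
Tree (level-order array): [32, 27, 42, 5]
Preorder traversal: [32, 27, 5, 42]


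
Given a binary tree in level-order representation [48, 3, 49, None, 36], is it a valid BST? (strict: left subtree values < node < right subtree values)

Level-order array: [48, 3, 49, None, 36]
Validate using subtree bounds (lo, hi): at each node, require lo < value < hi,
then recurse left with hi=value and right with lo=value.
Preorder trace (stopping at first violation):
  at node 48 with bounds (-inf, +inf): OK
  at node 3 with bounds (-inf, 48): OK
  at node 36 with bounds (3, 48): OK
  at node 49 with bounds (48, +inf): OK
No violation found at any node.
Result: Valid BST


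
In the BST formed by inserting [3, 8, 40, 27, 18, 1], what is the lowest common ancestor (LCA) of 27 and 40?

Tree insertion order: [3, 8, 40, 27, 18, 1]
Tree (level-order array): [3, 1, 8, None, None, None, 40, 27, None, 18]
In a BST, the LCA of p=27, q=40 is the first node v on the
root-to-leaf path with p <= v <= q (go left if both < v, right if both > v).
Walk from root:
  at 3: both 27 and 40 > 3, go right
  at 8: both 27 and 40 > 8, go right
  at 40: 27 <= 40 <= 40, this is the LCA
LCA = 40


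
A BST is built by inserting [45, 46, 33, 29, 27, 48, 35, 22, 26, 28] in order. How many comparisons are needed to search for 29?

Search path for 29: 45 -> 33 -> 29
Found: True
Comparisons: 3


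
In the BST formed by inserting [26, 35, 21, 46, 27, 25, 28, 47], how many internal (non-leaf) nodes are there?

Tree built from: [26, 35, 21, 46, 27, 25, 28, 47]
Tree (level-order array): [26, 21, 35, None, 25, 27, 46, None, None, None, 28, None, 47]
Rule: An internal node has at least one child.
Per-node child counts:
  node 26: 2 child(ren)
  node 21: 1 child(ren)
  node 25: 0 child(ren)
  node 35: 2 child(ren)
  node 27: 1 child(ren)
  node 28: 0 child(ren)
  node 46: 1 child(ren)
  node 47: 0 child(ren)
Matching nodes: [26, 21, 35, 27, 46]
Count of internal (non-leaf) nodes: 5


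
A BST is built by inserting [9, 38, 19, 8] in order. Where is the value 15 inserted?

Starting tree (level order): [9, 8, 38, None, None, 19]
Insertion path: 9 -> 38 -> 19
Result: insert 15 as left child of 19
Final tree (level order): [9, 8, 38, None, None, 19, None, 15]


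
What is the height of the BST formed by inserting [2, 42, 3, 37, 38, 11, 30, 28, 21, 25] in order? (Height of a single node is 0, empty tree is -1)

Insertion order: [2, 42, 3, 37, 38, 11, 30, 28, 21, 25]
Tree (level-order array): [2, None, 42, 3, None, None, 37, 11, 38, None, 30, None, None, 28, None, 21, None, None, 25]
Compute height bottom-up (empty subtree = -1):
  height(25) = 1 + max(-1, -1) = 0
  height(21) = 1 + max(-1, 0) = 1
  height(28) = 1 + max(1, -1) = 2
  height(30) = 1 + max(2, -1) = 3
  height(11) = 1 + max(-1, 3) = 4
  height(38) = 1 + max(-1, -1) = 0
  height(37) = 1 + max(4, 0) = 5
  height(3) = 1 + max(-1, 5) = 6
  height(42) = 1 + max(6, -1) = 7
  height(2) = 1 + max(-1, 7) = 8
Height = 8


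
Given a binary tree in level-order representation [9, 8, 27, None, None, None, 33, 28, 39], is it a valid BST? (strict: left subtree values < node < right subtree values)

Level-order array: [9, 8, 27, None, None, None, 33, 28, 39]
Validate using subtree bounds (lo, hi): at each node, require lo < value < hi,
then recurse left with hi=value and right with lo=value.
Preorder trace (stopping at first violation):
  at node 9 with bounds (-inf, +inf): OK
  at node 8 with bounds (-inf, 9): OK
  at node 27 with bounds (9, +inf): OK
  at node 33 with bounds (27, +inf): OK
  at node 28 with bounds (27, 33): OK
  at node 39 with bounds (33, +inf): OK
No violation found at any node.
Result: Valid BST


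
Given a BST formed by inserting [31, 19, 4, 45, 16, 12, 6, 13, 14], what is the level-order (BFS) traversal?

Tree insertion order: [31, 19, 4, 45, 16, 12, 6, 13, 14]
Tree (level-order array): [31, 19, 45, 4, None, None, None, None, 16, 12, None, 6, 13, None, None, None, 14]
BFS from the root, enqueuing left then right child of each popped node:
  queue [31] -> pop 31, enqueue [19, 45], visited so far: [31]
  queue [19, 45] -> pop 19, enqueue [4], visited so far: [31, 19]
  queue [45, 4] -> pop 45, enqueue [none], visited so far: [31, 19, 45]
  queue [4] -> pop 4, enqueue [16], visited so far: [31, 19, 45, 4]
  queue [16] -> pop 16, enqueue [12], visited so far: [31, 19, 45, 4, 16]
  queue [12] -> pop 12, enqueue [6, 13], visited so far: [31, 19, 45, 4, 16, 12]
  queue [6, 13] -> pop 6, enqueue [none], visited so far: [31, 19, 45, 4, 16, 12, 6]
  queue [13] -> pop 13, enqueue [14], visited so far: [31, 19, 45, 4, 16, 12, 6, 13]
  queue [14] -> pop 14, enqueue [none], visited so far: [31, 19, 45, 4, 16, 12, 6, 13, 14]
Result: [31, 19, 45, 4, 16, 12, 6, 13, 14]


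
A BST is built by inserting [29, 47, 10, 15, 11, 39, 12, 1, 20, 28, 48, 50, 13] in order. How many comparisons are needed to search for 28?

Search path for 28: 29 -> 10 -> 15 -> 20 -> 28
Found: True
Comparisons: 5


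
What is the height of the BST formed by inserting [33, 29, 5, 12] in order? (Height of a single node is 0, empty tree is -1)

Insertion order: [33, 29, 5, 12]
Tree (level-order array): [33, 29, None, 5, None, None, 12]
Compute height bottom-up (empty subtree = -1):
  height(12) = 1 + max(-1, -1) = 0
  height(5) = 1 + max(-1, 0) = 1
  height(29) = 1 + max(1, -1) = 2
  height(33) = 1 + max(2, -1) = 3
Height = 3


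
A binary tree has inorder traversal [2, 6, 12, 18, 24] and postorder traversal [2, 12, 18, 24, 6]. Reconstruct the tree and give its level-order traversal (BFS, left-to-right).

Inorder:   [2, 6, 12, 18, 24]
Postorder: [2, 12, 18, 24, 6]
Algorithm: postorder visits root last, so walk postorder right-to-left;
each value is the root of the current inorder slice — split it at that
value, recurse on the right subtree first, then the left.
Recursive splits:
  root=6; inorder splits into left=[2], right=[12, 18, 24]
  root=24; inorder splits into left=[12, 18], right=[]
  root=18; inorder splits into left=[12], right=[]
  root=12; inorder splits into left=[], right=[]
  root=2; inorder splits into left=[], right=[]
Reconstructed level-order: [6, 2, 24, 18, 12]


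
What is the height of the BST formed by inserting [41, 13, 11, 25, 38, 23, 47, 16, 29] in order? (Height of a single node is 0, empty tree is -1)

Insertion order: [41, 13, 11, 25, 38, 23, 47, 16, 29]
Tree (level-order array): [41, 13, 47, 11, 25, None, None, None, None, 23, 38, 16, None, 29]
Compute height bottom-up (empty subtree = -1):
  height(11) = 1 + max(-1, -1) = 0
  height(16) = 1 + max(-1, -1) = 0
  height(23) = 1 + max(0, -1) = 1
  height(29) = 1 + max(-1, -1) = 0
  height(38) = 1 + max(0, -1) = 1
  height(25) = 1 + max(1, 1) = 2
  height(13) = 1 + max(0, 2) = 3
  height(47) = 1 + max(-1, -1) = 0
  height(41) = 1 + max(3, 0) = 4
Height = 4


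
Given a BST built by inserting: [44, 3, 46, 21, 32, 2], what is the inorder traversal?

Tree insertion order: [44, 3, 46, 21, 32, 2]
Tree (level-order array): [44, 3, 46, 2, 21, None, None, None, None, None, 32]
Inorder traversal: [2, 3, 21, 32, 44, 46]


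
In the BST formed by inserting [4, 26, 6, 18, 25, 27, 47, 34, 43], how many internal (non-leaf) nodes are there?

Tree built from: [4, 26, 6, 18, 25, 27, 47, 34, 43]
Tree (level-order array): [4, None, 26, 6, 27, None, 18, None, 47, None, 25, 34, None, None, None, None, 43]
Rule: An internal node has at least one child.
Per-node child counts:
  node 4: 1 child(ren)
  node 26: 2 child(ren)
  node 6: 1 child(ren)
  node 18: 1 child(ren)
  node 25: 0 child(ren)
  node 27: 1 child(ren)
  node 47: 1 child(ren)
  node 34: 1 child(ren)
  node 43: 0 child(ren)
Matching nodes: [4, 26, 6, 18, 27, 47, 34]
Count of internal (non-leaf) nodes: 7


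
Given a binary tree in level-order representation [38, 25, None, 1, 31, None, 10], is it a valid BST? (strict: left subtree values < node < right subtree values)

Level-order array: [38, 25, None, 1, 31, None, 10]
Validate using subtree bounds (lo, hi): at each node, require lo < value < hi,
then recurse left with hi=value and right with lo=value.
Preorder trace (stopping at first violation):
  at node 38 with bounds (-inf, +inf): OK
  at node 25 with bounds (-inf, 38): OK
  at node 1 with bounds (-inf, 25): OK
  at node 10 with bounds (1, 25): OK
  at node 31 with bounds (25, 38): OK
No violation found at any node.
Result: Valid BST


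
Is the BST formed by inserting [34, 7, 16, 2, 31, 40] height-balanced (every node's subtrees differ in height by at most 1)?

Tree (level-order array): [34, 7, 40, 2, 16, None, None, None, None, None, 31]
Definition: a tree is height-balanced if, at every node, |h(left) - h(right)| <= 1 (empty subtree has height -1).
Bottom-up per-node check:
  node 2: h_left=-1, h_right=-1, diff=0 [OK], height=0
  node 31: h_left=-1, h_right=-1, diff=0 [OK], height=0
  node 16: h_left=-1, h_right=0, diff=1 [OK], height=1
  node 7: h_left=0, h_right=1, diff=1 [OK], height=2
  node 40: h_left=-1, h_right=-1, diff=0 [OK], height=0
  node 34: h_left=2, h_right=0, diff=2 [FAIL (|2-0|=2 > 1)], height=3
Node 34 violates the condition: |2 - 0| = 2 > 1.
Result: Not balanced


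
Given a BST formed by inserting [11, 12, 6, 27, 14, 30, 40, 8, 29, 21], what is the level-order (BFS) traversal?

Tree insertion order: [11, 12, 6, 27, 14, 30, 40, 8, 29, 21]
Tree (level-order array): [11, 6, 12, None, 8, None, 27, None, None, 14, 30, None, 21, 29, 40]
BFS from the root, enqueuing left then right child of each popped node:
  queue [11] -> pop 11, enqueue [6, 12], visited so far: [11]
  queue [6, 12] -> pop 6, enqueue [8], visited so far: [11, 6]
  queue [12, 8] -> pop 12, enqueue [27], visited so far: [11, 6, 12]
  queue [8, 27] -> pop 8, enqueue [none], visited so far: [11, 6, 12, 8]
  queue [27] -> pop 27, enqueue [14, 30], visited so far: [11, 6, 12, 8, 27]
  queue [14, 30] -> pop 14, enqueue [21], visited so far: [11, 6, 12, 8, 27, 14]
  queue [30, 21] -> pop 30, enqueue [29, 40], visited so far: [11, 6, 12, 8, 27, 14, 30]
  queue [21, 29, 40] -> pop 21, enqueue [none], visited so far: [11, 6, 12, 8, 27, 14, 30, 21]
  queue [29, 40] -> pop 29, enqueue [none], visited so far: [11, 6, 12, 8, 27, 14, 30, 21, 29]
  queue [40] -> pop 40, enqueue [none], visited so far: [11, 6, 12, 8, 27, 14, 30, 21, 29, 40]
Result: [11, 6, 12, 8, 27, 14, 30, 21, 29, 40]


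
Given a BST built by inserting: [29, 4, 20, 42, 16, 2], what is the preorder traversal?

Tree insertion order: [29, 4, 20, 42, 16, 2]
Tree (level-order array): [29, 4, 42, 2, 20, None, None, None, None, 16]
Preorder traversal: [29, 4, 2, 20, 16, 42]


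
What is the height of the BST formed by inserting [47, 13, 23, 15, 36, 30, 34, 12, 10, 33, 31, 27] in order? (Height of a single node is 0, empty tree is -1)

Insertion order: [47, 13, 23, 15, 36, 30, 34, 12, 10, 33, 31, 27]
Tree (level-order array): [47, 13, None, 12, 23, 10, None, 15, 36, None, None, None, None, 30, None, 27, 34, None, None, 33, None, 31]
Compute height bottom-up (empty subtree = -1):
  height(10) = 1 + max(-1, -1) = 0
  height(12) = 1 + max(0, -1) = 1
  height(15) = 1 + max(-1, -1) = 0
  height(27) = 1 + max(-1, -1) = 0
  height(31) = 1 + max(-1, -1) = 0
  height(33) = 1 + max(0, -1) = 1
  height(34) = 1 + max(1, -1) = 2
  height(30) = 1 + max(0, 2) = 3
  height(36) = 1 + max(3, -1) = 4
  height(23) = 1 + max(0, 4) = 5
  height(13) = 1 + max(1, 5) = 6
  height(47) = 1 + max(6, -1) = 7
Height = 7
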